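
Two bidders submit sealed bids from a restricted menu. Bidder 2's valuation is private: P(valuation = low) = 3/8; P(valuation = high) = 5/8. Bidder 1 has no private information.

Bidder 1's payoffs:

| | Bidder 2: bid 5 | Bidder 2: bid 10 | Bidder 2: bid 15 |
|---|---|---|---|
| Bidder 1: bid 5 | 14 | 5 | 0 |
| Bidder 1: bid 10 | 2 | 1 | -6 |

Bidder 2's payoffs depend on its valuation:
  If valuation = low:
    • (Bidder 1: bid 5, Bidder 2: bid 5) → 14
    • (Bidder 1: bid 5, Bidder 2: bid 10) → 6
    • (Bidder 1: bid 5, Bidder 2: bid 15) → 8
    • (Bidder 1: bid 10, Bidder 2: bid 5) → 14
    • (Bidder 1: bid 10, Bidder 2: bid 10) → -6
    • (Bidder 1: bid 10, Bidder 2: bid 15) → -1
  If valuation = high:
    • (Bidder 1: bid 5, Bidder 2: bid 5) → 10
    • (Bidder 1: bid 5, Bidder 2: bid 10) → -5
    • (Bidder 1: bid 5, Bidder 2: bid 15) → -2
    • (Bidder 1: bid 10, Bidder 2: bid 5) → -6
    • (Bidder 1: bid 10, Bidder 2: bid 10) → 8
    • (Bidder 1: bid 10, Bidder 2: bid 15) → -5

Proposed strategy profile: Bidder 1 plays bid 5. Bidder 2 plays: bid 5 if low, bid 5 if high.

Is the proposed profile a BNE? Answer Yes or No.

Yes

Bidder 1 plays bid 5: E[bid 5] = 3/8·(14) + 5/8·(14) = 14; E[bid 10] = 2. Best-responding. ✓
Bidder 2 (valuation low), facing bid 5: bid 5 gives 14, bid 10 gives 6, bid 15 gives 8. Proposed bid 5 is best. ✓
Bidder 2 (valuation high), facing bid 5: bid 5 gives 10, bid 10 gives -5, bid 15 gives -2. Proposed bid 5 is best. ✓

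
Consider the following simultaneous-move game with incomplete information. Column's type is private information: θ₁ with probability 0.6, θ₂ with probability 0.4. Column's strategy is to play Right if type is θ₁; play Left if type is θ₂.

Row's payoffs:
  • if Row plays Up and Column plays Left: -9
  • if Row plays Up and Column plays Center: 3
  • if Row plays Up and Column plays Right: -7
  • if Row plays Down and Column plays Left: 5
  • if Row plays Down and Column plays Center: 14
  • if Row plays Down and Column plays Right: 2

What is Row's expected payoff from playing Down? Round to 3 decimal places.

E[Down] = 0.6·2 + 0.4·5 = 1.2 + 2 = 3.2

3.200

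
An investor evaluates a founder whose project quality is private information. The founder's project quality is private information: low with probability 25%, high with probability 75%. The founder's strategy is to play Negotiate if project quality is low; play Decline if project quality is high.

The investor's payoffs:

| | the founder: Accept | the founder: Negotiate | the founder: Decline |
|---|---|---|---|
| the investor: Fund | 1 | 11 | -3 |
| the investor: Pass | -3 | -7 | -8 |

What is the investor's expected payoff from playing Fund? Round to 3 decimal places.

E[Fund] = 0.25·11 + 0.75·(-3) = 2.75 + (-2.25) = 0.5

0.500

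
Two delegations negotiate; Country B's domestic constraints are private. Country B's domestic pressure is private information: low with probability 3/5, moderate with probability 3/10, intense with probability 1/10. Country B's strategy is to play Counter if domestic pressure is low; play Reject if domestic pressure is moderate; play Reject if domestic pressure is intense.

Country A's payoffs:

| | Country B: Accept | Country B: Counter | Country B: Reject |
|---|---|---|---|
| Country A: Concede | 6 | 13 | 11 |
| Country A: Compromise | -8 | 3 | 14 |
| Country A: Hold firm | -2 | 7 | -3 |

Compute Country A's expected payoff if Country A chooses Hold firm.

3

E[Hold firm] = 3/5·7 + 3/10·(-3) + 1/10·(-3) = 21/5 + (-9/10) + (-3/10) = 3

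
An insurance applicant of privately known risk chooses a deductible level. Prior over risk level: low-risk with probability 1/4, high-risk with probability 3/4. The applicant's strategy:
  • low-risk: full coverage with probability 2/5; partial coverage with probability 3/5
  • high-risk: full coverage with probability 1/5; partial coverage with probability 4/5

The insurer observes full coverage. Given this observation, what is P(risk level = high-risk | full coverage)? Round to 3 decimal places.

P(full coverage) = (1/4)·(2/5) + (3/4)·(1/5) = 1/4
P(high-risk | full coverage) = ((3/4)·(1/5)) / (1/4) = (3/20) / (1/4) = 3/5

0.600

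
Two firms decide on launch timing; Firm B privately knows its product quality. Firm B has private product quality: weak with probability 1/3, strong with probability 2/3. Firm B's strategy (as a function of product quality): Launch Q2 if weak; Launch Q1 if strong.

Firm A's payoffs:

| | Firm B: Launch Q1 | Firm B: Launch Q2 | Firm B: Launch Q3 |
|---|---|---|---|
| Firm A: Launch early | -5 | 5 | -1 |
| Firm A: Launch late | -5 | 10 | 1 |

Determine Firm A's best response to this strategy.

Launch late

E[Launch early] = 1/3·(5) + 2/3·(-5) = -5/3
E[Launch late] = 1/3·(10) + 2/3·(-5) = 0
Best response: Launch late (0 is the largest).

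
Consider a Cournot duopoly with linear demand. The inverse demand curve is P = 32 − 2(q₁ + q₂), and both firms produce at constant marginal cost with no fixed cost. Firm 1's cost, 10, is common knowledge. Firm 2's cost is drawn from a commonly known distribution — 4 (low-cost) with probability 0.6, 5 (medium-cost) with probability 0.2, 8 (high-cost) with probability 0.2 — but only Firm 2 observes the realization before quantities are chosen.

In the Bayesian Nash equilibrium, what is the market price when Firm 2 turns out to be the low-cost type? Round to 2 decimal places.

15.17

Type-c best response for Firm 2: q₂(c) = (32 − c)/4 − q₁/2.
Firm 1 maximizes expected profit; its first-order condition is 32 − 4q₁ − 2E[q₂] − 10 = 0.
Substituting E[q₂] and solving: E[c₂] = 5, so q₁ = (32 − 2·10 + 5)/6 = 2.83333.
q₂(low-cost) = 5.58333, so P = 32 − 2·(2.83333 + 5.58333) = 15.1667.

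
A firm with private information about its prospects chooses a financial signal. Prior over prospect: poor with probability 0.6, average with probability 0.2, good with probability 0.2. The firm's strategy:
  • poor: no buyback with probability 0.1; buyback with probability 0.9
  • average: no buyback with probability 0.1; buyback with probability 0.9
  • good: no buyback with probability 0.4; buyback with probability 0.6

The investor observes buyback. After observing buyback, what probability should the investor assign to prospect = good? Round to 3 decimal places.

P(buyback) = 0.6·0.9 + 0.2·0.9 + 0.2·0.6 = 0.84
P(good | buyback) = (0.2·0.6) / 0.84 = 0.12 / 0.84 = 0.142857

0.143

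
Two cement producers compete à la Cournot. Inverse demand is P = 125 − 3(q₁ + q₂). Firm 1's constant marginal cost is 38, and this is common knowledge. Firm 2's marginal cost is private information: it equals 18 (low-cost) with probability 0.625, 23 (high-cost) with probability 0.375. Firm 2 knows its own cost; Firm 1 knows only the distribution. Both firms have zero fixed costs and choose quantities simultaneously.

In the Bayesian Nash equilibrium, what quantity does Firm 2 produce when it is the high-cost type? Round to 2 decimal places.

Type-c best response for Firm 2: q₂(c) = (125 − c)/6 − q₁/2.
Firm 1 maximizes expected profit; its first-order condition is 125 − 6q₁ − 3E[q₂] − 38 = 0.
Substituting E[q₂] and solving: E[c₂] = 19.875, so q₁ = (125 − 2·38 + 19.875)/9 = 7.65278.
q₂(high-cost) = (125 − 23 − 3·7.65278)/6 = 13.1736.

13.17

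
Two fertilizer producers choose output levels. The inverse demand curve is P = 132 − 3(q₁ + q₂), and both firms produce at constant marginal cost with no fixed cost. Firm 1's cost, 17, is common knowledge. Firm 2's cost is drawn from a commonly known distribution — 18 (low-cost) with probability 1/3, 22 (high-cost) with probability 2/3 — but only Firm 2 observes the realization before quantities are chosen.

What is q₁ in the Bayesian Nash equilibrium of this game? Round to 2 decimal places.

Type-c best response for Firm 2: q₂(c) = (132 − c)/6 − q₁/2.
Firm 1 maximizes expected profit; its first-order condition is 132 − 6q₁ − 3E[q₂] − 17 = 0.
Substituting E[q₂] and solving: E[c₂] = 20.6667, so q₁ = (132 − 2·17 + 20.6667)/9 = 13.1852.

13.19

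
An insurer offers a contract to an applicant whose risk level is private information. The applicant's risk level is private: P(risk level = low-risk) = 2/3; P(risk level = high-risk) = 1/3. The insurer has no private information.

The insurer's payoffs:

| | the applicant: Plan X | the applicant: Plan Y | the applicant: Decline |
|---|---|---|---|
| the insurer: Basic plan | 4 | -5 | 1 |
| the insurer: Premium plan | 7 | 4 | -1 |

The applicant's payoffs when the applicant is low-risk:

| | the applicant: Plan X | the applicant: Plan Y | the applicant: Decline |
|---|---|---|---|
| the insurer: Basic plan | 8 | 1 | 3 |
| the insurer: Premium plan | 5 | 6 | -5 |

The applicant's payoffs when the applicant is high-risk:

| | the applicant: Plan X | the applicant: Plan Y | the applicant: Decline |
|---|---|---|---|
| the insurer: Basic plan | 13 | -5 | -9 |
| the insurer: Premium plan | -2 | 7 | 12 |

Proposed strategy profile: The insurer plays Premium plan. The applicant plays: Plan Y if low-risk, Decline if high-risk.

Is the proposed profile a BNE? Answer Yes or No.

Yes

A profile is a BNE iff every type of every player is best-responding given beliefs about the other side.
The insurer plays Premium plan: E[Premium plan] = 2/3·(4) + 1/3·(-1) = 7/3; E[Basic plan] = -3. Best-responding. ✓
The applicant (risk level low-risk), facing Premium plan: Plan X gives 5, Plan Y gives 6, Decline gives -5. Proposed Plan Y is best. ✓
The applicant (risk level high-risk), facing Premium plan: Plan X gives -2, Plan Y gives 7, Decline gives 12. Proposed Decline is best. ✓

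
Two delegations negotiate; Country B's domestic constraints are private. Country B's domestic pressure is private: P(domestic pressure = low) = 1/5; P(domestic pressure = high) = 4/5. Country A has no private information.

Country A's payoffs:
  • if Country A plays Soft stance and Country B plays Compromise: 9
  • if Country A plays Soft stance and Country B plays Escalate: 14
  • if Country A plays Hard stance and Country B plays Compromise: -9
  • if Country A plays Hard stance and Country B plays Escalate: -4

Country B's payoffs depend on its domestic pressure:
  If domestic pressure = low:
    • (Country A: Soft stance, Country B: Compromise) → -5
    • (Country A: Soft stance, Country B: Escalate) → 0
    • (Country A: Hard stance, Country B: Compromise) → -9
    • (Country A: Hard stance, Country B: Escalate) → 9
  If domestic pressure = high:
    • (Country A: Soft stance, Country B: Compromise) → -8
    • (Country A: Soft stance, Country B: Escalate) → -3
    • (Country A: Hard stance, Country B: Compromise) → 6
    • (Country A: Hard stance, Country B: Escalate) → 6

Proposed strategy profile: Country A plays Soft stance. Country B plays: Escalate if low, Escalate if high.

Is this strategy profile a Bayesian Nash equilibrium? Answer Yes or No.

Country A plays Soft stance: E[Soft stance] = 1/5·(14) + 4/5·(14) = 14; E[Hard stance] = -4. Best-responding. ✓
Country B (domestic pressure low), facing Soft stance: Compromise gives -5, Escalate gives 0. Proposed Escalate is best. ✓
Country B (domestic pressure high), facing Soft stance: Compromise gives -8, Escalate gives -3. Proposed Escalate is best. ✓

Yes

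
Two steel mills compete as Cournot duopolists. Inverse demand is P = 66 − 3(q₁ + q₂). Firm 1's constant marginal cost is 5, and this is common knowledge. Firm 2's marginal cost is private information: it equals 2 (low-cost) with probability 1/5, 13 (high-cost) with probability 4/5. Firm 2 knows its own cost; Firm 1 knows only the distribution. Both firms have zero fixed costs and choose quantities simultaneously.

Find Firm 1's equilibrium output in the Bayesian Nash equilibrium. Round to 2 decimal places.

Firm 2 with cost c maximizes (66 − 3(q₁+q₂) − c)·q₂, giving q₂(c) = (66 − c − 3q₁)/6.
E[c₂] = 1/5·2 + 4/5·13 = 10.8
Firm 1's FOC against E[q₂] yields q₁ = (66 − 2·5 + E[c₂])/9 = (66 − 10 + 10.8)/9 = 7.42222.

7.42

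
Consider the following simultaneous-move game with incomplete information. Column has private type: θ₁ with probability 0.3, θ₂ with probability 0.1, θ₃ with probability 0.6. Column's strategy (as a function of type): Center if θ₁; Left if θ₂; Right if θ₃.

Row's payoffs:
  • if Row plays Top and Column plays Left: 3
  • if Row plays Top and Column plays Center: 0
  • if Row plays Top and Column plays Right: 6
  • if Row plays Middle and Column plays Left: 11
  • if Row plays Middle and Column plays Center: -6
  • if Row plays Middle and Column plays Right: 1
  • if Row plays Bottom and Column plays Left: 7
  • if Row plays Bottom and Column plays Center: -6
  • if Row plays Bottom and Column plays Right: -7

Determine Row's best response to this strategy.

Top

E[Top] = 0.3·(0) + 0.1·(3) + 0.6·(6) = 3.9
E[Middle] = 0.3·(-6) + 0.1·(11) + 0.6·(1) = -0.1
E[Bottom] = 0.3·(-6) + 0.1·(7) + 0.6·(-7) = -5.3
Best response: Top (3.9 is the largest).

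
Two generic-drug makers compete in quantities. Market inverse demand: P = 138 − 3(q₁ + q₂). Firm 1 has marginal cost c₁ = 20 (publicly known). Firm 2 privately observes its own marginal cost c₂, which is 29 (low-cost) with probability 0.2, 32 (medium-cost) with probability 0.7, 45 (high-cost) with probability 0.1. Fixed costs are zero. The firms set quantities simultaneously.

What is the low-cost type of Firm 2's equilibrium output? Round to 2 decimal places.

Type-c best response for Firm 2: q₂(c) = (138 − c)/6 − q₁/2.
Firm 1 maximizes expected profit; its first-order condition is 138 − 6q₁ − 3E[q₂] − 20 = 0.
Substituting E[q₂] and solving: E[c₂] = 32.7, so q₁ = (138 − 2·20 + 32.7)/9 = 14.5222.
q₂(low-cost) = (138 − 29 − 3·14.5222)/6 = 10.9056.

10.91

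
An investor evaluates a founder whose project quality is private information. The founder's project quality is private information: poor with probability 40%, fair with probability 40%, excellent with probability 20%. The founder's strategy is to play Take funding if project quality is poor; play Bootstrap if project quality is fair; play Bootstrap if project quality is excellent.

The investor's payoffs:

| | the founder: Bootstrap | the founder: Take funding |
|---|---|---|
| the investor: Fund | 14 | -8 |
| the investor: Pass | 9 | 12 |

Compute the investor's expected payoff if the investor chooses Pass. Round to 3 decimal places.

E[Pass] = 0.4·12 + 0.4·9 + 0.2·9 = 4.8 + 3.6 + 1.8 = 10.2

10.200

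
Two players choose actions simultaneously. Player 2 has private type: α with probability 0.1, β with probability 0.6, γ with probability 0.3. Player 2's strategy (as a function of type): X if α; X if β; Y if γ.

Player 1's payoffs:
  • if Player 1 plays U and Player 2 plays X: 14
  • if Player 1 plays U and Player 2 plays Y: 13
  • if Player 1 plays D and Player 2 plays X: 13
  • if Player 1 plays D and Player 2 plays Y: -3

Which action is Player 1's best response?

E[U] = 0.1·(14) + 0.6·(14) + 0.3·(13) = 13.7
E[D] = 0.1·(13) + 0.6·(13) + 0.3·(-3) = 8.2
Best response: U (13.7 is the largest).

U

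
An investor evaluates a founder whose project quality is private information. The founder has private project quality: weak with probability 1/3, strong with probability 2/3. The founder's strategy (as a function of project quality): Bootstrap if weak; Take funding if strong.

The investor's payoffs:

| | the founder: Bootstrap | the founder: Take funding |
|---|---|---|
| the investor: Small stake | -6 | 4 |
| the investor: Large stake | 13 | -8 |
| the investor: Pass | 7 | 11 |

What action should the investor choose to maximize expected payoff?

Pass

E[Small stake] = 1/3·(-6) + 2/3·(4) = 2/3
E[Large stake] = 1/3·(13) + 2/3·(-8) = -1
E[Pass] = 1/3·(7) + 2/3·(11) = 29/3
Best response: Pass (29/3 is the largest).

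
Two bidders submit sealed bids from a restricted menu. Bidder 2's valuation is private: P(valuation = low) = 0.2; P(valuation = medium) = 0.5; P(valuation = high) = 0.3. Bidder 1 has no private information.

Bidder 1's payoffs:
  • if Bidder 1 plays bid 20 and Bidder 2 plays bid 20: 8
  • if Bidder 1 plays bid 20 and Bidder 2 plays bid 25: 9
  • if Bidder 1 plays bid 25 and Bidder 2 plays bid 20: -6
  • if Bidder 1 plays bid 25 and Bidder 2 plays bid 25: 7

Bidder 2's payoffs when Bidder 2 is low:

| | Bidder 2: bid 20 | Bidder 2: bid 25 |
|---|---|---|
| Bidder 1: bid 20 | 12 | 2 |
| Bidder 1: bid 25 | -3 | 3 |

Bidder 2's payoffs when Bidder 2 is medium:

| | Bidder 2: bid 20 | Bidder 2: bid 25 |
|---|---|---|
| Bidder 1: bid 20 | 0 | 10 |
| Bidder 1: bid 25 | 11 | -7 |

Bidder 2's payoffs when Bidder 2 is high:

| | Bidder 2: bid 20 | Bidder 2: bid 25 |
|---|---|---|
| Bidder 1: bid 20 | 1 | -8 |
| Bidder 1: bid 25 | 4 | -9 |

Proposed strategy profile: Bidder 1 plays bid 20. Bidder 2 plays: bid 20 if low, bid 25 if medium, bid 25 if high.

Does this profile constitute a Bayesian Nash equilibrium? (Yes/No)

Bidder 1 plays bid 20: E[bid 20] = 0.2·(8) + 0.5·(9) + 0.3·(9) = 8.8; E[bid 25] = 4.4. Best-responding. ✓
Bidder 2 (valuation low), facing bid 20: bid 20 gives 12, bid 25 gives 2. Proposed bid 20 is best. ✓
Bidder 2 (valuation medium), facing bid 20: bid 20 gives 0, bid 25 gives 10. Proposed bid 25 is best. ✓
Bidder 2 (valuation high), facing bid 20: bid 20 gives 1, bid 25 gives -8. Proposed bid 25 is not best — profitable deviation exists. ✗

No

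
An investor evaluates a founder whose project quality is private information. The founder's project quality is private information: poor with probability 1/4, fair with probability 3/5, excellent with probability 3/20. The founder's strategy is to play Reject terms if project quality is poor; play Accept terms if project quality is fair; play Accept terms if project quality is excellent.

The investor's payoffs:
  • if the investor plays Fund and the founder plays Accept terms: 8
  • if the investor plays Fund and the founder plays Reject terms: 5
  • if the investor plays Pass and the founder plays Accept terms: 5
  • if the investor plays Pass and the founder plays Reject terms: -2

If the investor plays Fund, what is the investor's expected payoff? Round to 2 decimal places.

E[Fund] = 1/4·5 + 3/5·8 + 3/20·8 = 5/4 + 24/5 + 6/5 = 29/4

7.25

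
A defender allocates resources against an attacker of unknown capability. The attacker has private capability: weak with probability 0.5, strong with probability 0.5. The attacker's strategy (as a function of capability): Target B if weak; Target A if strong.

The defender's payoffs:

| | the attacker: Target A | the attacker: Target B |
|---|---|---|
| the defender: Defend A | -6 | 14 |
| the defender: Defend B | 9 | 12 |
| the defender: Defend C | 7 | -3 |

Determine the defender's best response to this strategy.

Defend B

E[Defend A] = 0.5·(14) + 0.5·(-6) = 4
E[Defend B] = 0.5·(12) + 0.5·(9) = 10.5
E[Defend C] = 0.5·(-3) + 0.5·(7) = 2
Best response: Defend B (10.5 is the largest).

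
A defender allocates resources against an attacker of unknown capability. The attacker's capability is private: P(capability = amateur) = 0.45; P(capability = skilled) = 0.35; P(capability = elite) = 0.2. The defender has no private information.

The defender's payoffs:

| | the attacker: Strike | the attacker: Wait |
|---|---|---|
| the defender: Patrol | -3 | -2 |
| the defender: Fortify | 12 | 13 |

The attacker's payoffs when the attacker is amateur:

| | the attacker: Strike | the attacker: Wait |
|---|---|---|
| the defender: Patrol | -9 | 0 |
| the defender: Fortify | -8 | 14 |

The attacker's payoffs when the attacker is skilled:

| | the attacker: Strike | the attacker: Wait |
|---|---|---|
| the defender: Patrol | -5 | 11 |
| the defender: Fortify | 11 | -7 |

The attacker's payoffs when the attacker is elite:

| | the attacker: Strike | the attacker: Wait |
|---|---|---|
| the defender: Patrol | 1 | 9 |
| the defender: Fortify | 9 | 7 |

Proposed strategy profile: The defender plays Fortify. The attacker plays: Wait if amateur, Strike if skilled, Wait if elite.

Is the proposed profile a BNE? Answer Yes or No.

A profile is a BNE iff every type of every player is best-responding given beliefs about the other side.
The defender plays Fortify: E[Fortify] = 0.45·(13) + 0.35·(12) + 0.2·(13) = 12.65; E[Patrol] = -2.35. Best-responding. ✓
The attacker (capability amateur), facing Fortify: Strike gives -8, Wait gives 14. Proposed Wait is best. ✓
The attacker (capability skilled), facing Fortify: Strike gives 11, Wait gives -7. Proposed Strike is best. ✓
The attacker (capability elite), facing Fortify: Strike gives 9, Wait gives 7. Proposed Wait is not best — profitable deviation exists. ✗

No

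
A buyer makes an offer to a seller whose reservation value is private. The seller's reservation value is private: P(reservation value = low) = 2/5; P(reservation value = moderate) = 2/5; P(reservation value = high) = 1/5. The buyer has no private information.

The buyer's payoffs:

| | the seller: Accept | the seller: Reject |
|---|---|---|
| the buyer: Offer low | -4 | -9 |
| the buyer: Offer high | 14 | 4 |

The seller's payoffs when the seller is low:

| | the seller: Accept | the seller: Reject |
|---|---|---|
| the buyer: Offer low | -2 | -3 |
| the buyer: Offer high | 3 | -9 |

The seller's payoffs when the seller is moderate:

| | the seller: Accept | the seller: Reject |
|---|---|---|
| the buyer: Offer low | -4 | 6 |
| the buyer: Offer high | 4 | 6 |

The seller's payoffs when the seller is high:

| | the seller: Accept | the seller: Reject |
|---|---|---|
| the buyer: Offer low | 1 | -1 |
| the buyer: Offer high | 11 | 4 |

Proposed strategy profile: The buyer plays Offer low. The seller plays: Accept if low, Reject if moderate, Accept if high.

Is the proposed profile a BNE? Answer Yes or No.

The buyer plays Offer low: E[Offer low] = 2/5·(-4) + 2/5·(-9) + 1/5·(-4) = -6; E[Offer high] = 10. Not best-responding. ✗
The seller (reservation value low), facing Offer low: Accept gives -2, Reject gives -3. Proposed Accept is best. ✓
The seller (reservation value moderate), facing Offer low: Accept gives -4, Reject gives 6. Proposed Reject is best. ✓
The seller (reservation value high), facing Offer low: Accept gives 1, Reject gives -1. Proposed Accept is best. ✓

No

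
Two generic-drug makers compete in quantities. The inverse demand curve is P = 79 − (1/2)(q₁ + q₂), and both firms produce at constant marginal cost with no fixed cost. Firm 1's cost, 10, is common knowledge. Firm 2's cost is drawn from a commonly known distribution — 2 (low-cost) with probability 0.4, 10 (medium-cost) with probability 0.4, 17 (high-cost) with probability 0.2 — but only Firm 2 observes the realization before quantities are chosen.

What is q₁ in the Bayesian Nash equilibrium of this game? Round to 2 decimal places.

Each type of Firm 2 best-responds to q₁; Firm 1 best-responds to the expected q₂ over Firm 2's types.
Firm 2 with cost c maximizes (79 − (1/2)(q₁+q₂) − c)·q₂, giving q₂(c) = (79 − c − (1/2)q₁).
E[c₂] = 0.4·2 + 0.4·10 + 0.2·17 = 8.2
Firm 1's FOC against E[q₂] yields q₁ = (79 − 2·10 + E[c₂])/(3/2) = (79 − 20 + 8.2)/(3/2) = 44.8.

44.80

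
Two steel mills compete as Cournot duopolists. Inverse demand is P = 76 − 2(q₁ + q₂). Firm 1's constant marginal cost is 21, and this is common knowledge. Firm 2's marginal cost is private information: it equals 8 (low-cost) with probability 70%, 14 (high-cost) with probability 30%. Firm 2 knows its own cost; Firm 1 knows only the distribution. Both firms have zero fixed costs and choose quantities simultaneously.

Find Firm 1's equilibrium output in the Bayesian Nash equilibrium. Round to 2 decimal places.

Firm 2 with cost c maximizes (76 − 2(q₁+q₂) − c)·q₂, giving q₂(c) = (76 − c − 2q₁)/4.
E[c₂] = 0.7·8 + 0.3·14 = 9.8
Firm 1's FOC against E[q₂] yields q₁ = (76 − 2·21 + E[c₂])/6 = (76 − 42 + 9.8)/6 = 7.3.

7.30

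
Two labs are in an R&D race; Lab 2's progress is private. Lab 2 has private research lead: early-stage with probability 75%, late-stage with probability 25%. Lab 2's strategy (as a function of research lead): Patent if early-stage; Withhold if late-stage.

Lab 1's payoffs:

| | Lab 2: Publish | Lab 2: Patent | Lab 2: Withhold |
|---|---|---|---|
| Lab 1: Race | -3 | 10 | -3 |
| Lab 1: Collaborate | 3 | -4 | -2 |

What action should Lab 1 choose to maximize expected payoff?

Race

Compute Lab 1's expected payoff for each action, taking the expectation over Lab 2's type.
E[Race] = 0.75·(10) + 0.25·(-3) = 6.75
E[Collaborate] = 0.75·(-4) + 0.25·(-2) = -3.5
Best response: Race (6.75 is the largest).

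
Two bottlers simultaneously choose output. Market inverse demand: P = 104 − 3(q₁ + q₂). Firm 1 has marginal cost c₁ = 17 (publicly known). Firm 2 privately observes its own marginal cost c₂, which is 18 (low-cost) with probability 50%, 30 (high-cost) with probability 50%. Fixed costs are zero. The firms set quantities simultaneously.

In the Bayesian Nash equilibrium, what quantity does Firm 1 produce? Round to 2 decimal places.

Type-c best response for Firm 2: q₂(c) = (104 − c)/6 − q₁/2.
Firm 1 maximizes expected profit; its first-order condition is 104 − 6q₁ − 3E[q₂] − 17 = 0.
Substituting E[q₂] and solving: E[c₂] = 24, so q₁ = (104 − 2·17 + 24)/9 = 10.4444.

10.44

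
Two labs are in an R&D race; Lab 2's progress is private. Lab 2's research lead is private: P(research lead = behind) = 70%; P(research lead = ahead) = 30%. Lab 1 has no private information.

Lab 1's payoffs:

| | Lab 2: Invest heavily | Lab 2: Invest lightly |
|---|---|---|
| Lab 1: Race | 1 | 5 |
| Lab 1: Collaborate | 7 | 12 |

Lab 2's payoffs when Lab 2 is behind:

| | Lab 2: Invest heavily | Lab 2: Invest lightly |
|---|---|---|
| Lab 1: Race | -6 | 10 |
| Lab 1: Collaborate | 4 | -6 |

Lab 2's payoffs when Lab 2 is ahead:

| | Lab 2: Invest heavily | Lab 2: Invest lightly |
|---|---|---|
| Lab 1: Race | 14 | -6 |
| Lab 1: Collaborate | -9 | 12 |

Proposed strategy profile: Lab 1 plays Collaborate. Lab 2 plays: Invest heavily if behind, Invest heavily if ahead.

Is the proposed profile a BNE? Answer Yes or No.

No

A profile is a BNE iff every type of every player is best-responding given beliefs about the other side.
Lab 1 plays Collaborate: E[Collaborate] = 0.7·(7) + 0.3·(7) = 7; E[Race] = 1. Best-responding. ✓
Lab 2 (research lead behind), facing Collaborate: Invest heavily gives 4, Invest lightly gives -6. Proposed Invest heavily is best. ✓
Lab 2 (research lead ahead), facing Collaborate: Invest heavily gives -9, Invest lightly gives 12. Proposed Invest heavily is not best — profitable deviation exists. ✗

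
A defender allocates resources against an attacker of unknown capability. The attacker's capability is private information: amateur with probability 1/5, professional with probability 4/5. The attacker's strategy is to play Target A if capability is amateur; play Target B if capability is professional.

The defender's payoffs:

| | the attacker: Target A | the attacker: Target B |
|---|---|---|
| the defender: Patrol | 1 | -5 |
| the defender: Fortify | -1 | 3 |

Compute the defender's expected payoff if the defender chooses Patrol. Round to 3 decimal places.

E[Patrol] = 1/5·1 + 4/5·(-5) = 1/5 + (-4) = -19/5

-3.800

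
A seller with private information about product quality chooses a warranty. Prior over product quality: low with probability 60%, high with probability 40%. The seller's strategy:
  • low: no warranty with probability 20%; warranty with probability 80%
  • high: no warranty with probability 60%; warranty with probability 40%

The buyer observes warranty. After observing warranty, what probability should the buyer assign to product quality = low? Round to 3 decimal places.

0.750

Apply Bayes' rule using the sender's strategy as the likelihood.
P(warranty) = 0.6·0.8 + 0.4·0.4 = 0.64
P(low | warranty) = (0.6·0.8) / 0.64 = 0.48 / 0.64 = 0.75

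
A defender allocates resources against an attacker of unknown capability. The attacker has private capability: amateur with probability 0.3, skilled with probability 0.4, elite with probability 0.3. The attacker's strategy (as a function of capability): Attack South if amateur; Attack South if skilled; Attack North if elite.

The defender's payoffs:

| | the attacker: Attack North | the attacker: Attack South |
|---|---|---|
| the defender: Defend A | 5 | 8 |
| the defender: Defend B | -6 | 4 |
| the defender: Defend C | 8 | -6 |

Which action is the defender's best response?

Compute the defender's expected payoff for each action, taking the expectation over the attacker's type.
E[Defend A] = 0.3·(8) + 0.4·(8) + 0.3·(5) = 7.1
E[Defend B] = 0.3·(4) + 0.4·(4) + 0.3·(-6) = 1
E[Defend C] = 0.3·(-6) + 0.4·(-6) + 0.3·(8) = -1.8
Best response: Defend A (7.1 is the largest).

Defend A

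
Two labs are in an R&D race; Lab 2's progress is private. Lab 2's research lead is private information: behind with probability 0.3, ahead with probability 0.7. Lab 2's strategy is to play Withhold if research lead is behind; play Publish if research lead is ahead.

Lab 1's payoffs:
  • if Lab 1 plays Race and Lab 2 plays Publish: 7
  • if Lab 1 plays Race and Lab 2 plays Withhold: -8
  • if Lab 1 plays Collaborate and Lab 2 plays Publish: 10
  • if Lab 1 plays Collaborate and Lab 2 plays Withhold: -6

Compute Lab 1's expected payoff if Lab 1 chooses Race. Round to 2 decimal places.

2.50

E[Race] = 0.3·(-8) + 0.7·7 = (-2.4) + 4.9 = 2.5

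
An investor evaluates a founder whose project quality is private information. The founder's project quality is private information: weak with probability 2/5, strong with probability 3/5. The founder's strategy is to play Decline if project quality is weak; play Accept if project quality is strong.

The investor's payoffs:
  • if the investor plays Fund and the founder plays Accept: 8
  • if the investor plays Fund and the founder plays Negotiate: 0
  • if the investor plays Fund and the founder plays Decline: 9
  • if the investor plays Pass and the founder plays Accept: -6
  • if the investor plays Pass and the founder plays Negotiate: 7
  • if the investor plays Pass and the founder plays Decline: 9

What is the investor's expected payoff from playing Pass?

E[Pass] = 2/5·9 + 3/5·(-6) = 18/5 + (-18/5) = 0

0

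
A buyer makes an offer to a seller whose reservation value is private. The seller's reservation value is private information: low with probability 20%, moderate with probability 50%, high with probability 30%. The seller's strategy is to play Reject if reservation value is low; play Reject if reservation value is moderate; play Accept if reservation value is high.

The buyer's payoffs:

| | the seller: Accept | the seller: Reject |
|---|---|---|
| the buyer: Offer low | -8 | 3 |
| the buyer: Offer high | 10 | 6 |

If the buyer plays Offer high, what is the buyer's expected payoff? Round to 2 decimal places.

7.20

Take the expectation over the seller's reservation value, weighting each type's action by its prior probability.
E[Offer high] = 0.2·6 + 0.5·6 + 0.3·10 = 1.2 + 3 + 3 = 7.2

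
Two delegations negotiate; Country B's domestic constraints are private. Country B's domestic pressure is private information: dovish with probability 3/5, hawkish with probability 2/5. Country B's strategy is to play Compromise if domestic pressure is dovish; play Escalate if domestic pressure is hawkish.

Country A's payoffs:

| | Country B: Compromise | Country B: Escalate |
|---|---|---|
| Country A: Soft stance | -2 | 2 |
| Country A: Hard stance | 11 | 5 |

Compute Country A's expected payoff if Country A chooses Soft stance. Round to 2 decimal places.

-0.40

Take the expectation over Country B's domestic pressure, weighting each type's action by its prior probability.
E[Soft stance] = 3/5·(-2) + 2/5·2 = (-6/5) + 4/5 = -2/5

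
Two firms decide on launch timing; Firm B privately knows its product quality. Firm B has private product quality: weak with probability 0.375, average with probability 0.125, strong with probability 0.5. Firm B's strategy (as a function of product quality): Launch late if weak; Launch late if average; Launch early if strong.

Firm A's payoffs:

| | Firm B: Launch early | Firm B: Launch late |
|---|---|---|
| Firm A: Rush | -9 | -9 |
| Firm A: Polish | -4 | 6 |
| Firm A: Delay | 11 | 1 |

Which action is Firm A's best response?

Delay

E[Rush] = 0.375·(-9) + 0.125·(-9) + 0.5·(-9) = -9
E[Polish] = 0.375·(6) + 0.125·(6) + 0.5·(-4) = 1
E[Delay] = 0.375·(1) + 0.125·(1) + 0.5·(11) = 6
Best response: Delay (6 is the largest).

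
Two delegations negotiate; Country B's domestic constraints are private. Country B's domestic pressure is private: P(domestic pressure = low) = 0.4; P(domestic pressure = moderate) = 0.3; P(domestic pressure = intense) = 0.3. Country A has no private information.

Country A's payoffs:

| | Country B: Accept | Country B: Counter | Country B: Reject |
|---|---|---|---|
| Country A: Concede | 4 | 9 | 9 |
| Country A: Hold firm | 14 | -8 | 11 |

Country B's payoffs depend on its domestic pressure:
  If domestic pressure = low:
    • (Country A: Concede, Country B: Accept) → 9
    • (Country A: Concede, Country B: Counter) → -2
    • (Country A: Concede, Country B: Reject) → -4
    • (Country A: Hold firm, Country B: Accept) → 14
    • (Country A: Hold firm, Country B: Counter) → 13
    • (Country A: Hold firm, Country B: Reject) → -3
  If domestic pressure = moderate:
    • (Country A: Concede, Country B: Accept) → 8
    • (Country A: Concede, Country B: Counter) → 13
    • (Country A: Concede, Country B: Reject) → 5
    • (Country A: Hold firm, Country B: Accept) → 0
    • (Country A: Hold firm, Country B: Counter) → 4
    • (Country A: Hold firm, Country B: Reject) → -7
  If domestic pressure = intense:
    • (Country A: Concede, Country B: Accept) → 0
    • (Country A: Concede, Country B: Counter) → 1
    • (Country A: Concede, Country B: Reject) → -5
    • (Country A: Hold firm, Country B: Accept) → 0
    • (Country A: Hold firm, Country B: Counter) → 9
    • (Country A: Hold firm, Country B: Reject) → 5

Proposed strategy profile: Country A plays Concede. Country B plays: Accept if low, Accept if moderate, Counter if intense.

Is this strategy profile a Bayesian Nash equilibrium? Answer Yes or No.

No

Country A plays Concede: E[Concede] = 0.4·(4) + 0.3·(4) + 0.3·(9) = 5.5; E[Hold firm] = 7.4. Not best-responding. ✗
Country B (domestic pressure low), facing Concede: Accept gives 9, Counter gives -2, Reject gives -4. Proposed Accept is best. ✓
Country B (domestic pressure moderate), facing Concede: Accept gives 8, Counter gives 13, Reject gives 5. Proposed Accept is not best — profitable deviation exists. ✗
Country B (domestic pressure intense), facing Concede: Accept gives 0, Counter gives 1, Reject gives -5. Proposed Counter is best. ✓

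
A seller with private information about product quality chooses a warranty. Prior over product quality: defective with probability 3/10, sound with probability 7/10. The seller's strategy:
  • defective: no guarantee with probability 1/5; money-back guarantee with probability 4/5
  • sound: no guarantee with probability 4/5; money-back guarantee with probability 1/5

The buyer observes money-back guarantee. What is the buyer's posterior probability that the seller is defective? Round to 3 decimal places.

P(money-back guarantee) = (3/10)·(4/5) + (7/10)·(1/5) = 19/50
P(defective | money-back guarantee) = ((3/10)·(4/5)) / (19/50) = (6/25) / (19/50) = 12/19

0.632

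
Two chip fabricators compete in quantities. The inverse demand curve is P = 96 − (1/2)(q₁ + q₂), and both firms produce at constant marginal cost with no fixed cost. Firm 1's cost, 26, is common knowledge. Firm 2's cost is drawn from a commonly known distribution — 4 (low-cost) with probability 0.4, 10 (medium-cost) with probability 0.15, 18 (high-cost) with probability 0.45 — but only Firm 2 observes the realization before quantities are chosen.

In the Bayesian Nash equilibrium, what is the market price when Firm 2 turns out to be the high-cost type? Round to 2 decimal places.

47.80

Type-c best response for Firm 2: q₂(c) = (96 − c) − q₁/2.
Firm 1 maximizes expected profit; its first-order condition is 96 − q₁ − (1/2)E[q₂] − 26 = 0.
Substituting E[q₂] and solving: E[c₂] = 11.2, so q₁ = (96 − 2·26 + 11.2)/(3/2) = 36.8.
q₂(high-cost) = 59.6, so P = 96 − (1/2)·(36.8 + 59.6) = 47.8.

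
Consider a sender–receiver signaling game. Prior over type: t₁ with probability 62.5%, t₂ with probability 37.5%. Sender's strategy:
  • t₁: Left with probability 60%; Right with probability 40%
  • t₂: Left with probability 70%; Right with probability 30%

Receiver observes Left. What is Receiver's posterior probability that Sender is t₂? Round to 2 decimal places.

0.41

P(Left) = 0.625·0.6 + 0.375·0.7 = 0.6375
P(t₂ | Left) = (0.375·0.7) / 0.6375 = 0.2625 / 0.6375 = 0.411765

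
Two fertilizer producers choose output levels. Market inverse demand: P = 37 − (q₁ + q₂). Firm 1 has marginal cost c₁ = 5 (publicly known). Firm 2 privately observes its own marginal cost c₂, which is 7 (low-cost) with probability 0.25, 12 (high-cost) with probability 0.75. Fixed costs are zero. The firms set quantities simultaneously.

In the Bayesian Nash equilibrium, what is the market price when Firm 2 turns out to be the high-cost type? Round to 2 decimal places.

18.21

Firm 2 with cost c maximizes (37 − (q₁+q₂) − c)·q₂, giving q₂(c) = (37 − c − q₁)/2.
E[c₂] = 0.25·7 + 0.75·12 = 10.75
Firm 1's FOC against E[q₂] yields q₁ = (37 − 2·5 + E[c₂])/3 = (37 − 10 + 10.75)/3 = 12.5833.
q₂(high-cost) = 6.20833, so P = 37 − (12.5833 + 6.20833) = 18.2083.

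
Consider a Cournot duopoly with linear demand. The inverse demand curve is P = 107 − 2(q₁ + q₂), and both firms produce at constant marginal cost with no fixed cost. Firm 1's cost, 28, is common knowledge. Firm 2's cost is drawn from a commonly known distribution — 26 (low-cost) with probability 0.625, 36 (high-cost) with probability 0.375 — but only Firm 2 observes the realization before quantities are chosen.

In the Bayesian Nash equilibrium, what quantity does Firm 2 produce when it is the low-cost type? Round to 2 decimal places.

Type-c best response for Firm 2: q₂(c) = (107 − c)/4 − q₁/2.
Firm 1 maximizes expected profit; its first-order condition is 107 − 4q₁ − 2E[q₂] − 28 = 0.
Substituting E[q₂] and solving: E[c₂] = 29.75, so q₁ = (107 − 2·28 + 29.75)/6 = 13.4583.
q₂(low-cost) = (107 − 26 − 2·13.4583)/4 = 13.5208.

13.52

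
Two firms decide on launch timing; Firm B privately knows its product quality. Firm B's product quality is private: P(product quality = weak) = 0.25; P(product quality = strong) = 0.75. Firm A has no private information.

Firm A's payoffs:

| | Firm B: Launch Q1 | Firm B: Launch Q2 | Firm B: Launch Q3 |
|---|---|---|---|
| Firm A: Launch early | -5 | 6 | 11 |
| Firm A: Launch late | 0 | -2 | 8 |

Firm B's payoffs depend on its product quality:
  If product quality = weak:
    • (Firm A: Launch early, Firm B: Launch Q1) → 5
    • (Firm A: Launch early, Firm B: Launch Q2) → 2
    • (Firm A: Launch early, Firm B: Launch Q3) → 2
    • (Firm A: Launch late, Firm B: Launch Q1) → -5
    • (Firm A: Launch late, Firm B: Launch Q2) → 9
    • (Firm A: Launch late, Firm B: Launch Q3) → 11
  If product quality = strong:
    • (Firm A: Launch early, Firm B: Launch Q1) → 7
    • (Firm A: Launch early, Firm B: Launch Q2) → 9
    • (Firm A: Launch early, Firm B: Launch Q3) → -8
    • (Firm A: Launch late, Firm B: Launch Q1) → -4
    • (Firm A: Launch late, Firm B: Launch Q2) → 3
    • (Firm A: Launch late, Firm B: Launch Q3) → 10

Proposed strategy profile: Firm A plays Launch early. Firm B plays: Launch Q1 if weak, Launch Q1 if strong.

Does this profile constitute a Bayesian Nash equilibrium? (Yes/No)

No

A profile is a BNE iff every type of every player is best-responding given beliefs about the other side.
Firm A plays Launch early: E[Launch early] = 0.25·(-5) + 0.75·(-5) = -5; E[Launch late] = 0. Not best-responding. ✗
Firm B (product quality weak), facing Launch early: Launch Q1 gives 5, Launch Q2 gives 2, Launch Q3 gives 2. Proposed Launch Q1 is best. ✓
Firm B (product quality strong), facing Launch early: Launch Q1 gives 7, Launch Q2 gives 9, Launch Q3 gives -8. Proposed Launch Q1 is not best — profitable deviation exists. ✗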